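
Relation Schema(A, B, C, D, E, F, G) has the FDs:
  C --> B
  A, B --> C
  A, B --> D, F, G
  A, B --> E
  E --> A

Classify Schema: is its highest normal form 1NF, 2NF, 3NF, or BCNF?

Candidate keys: {A, B}, {A, C}, {B, E}, {C, E}. Prime attributes: {A, B, C, E}.
For C --> B we have {C}⁺ = {B, C}; {C} is not a superkey, so BCNF fails.
But every attribute on its right side ({B}) is prime, and the same holds for every other non-superkey FD, so 3NF still holds.

3NF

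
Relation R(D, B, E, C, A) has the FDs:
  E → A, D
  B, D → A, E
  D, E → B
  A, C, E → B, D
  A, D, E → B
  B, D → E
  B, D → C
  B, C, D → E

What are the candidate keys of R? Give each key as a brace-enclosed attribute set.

{E}⁺ = {A, B, C, D, E}, which is every attribute, so {E} is a candidate key.
{B, D}⁺ = {A, B, C, D, E}, which is every attribute, so {B, D} is a candidate key.
Any other superkey properly contains one of these, so there are no further candidate keys.

{B, D}, {E}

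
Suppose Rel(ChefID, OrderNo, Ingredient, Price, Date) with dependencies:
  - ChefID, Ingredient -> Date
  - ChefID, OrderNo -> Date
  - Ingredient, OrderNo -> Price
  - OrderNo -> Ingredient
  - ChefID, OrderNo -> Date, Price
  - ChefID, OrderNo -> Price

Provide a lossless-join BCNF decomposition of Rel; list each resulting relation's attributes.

{ChefID, Date, Ingredient}; {ChefID, OrderNo}; {Ingredient, OrderNo, Price}

Candidate key of the original relation: {ChefID, OrderNo}.
Within {ChefID, Date, Ingredient, OrderNo, Price}: {ChefID, Ingredient}⁺ ∩ {ChefID, Date, Ingredient, OrderNo, Price} = {ChefID, Date, Ingredient}, not the whole set, so ChefID, Ingredient -> Date violates BCNF; decompose into {ChefID, Date, Ingredient} and {ChefID, Ingredient, OrderNo, Price}.
{ChefID, Date, Ingredient}: every determinant is a superkey — BCNF.
Within {ChefID, Ingredient, OrderNo, Price}: {Ingredient, OrderNo}⁺ ∩ {ChefID, Ingredient, OrderNo, Price} = {Ingredient, OrderNo, Price}, not the whole set, so Ingredient, OrderNo -> Price violates BCNF; decompose into {Ingredient, OrderNo, Price} and {ChefID, Ingredient, OrderNo}.
{Ingredient, OrderNo, Price}: every determinant is a superkey — BCNF.
Within {ChefID, Ingredient, OrderNo}: {OrderNo}⁺ ∩ {ChefID, Ingredient, OrderNo} = {Ingredient, OrderNo}, not the whole set, so OrderNo -> Ingredient violates BCNF; decompose into {Ingredient, OrderNo} and {ChefID, OrderNo}.
{Ingredient, OrderNo}: every determinant is a superkey — BCNF.
{ChefID, OrderNo}: every determinant is a superkey — BCNF.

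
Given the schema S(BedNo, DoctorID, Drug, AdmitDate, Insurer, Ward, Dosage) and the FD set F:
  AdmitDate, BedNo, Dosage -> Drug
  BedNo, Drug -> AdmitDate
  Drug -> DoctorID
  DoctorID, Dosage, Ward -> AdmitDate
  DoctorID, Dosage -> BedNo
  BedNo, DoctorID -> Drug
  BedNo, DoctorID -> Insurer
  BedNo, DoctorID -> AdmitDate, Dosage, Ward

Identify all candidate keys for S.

Closure of {BedNo, DoctorID} is {AdmitDate, BedNo, DoctorID, Dosage, Drug, Insurer, Ward}, the whole schema; {BedNo, DoctorID} is a candidate key.
Closure of {BedNo, Drug} is {AdmitDate, BedNo, DoctorID, Dosage, Drug, Insurer, Ward}, the whole schema; {BedNo, Drug} is a candidate key.
Closure of {DoctorID, Dosage} is {AdmitDate, BedNo, DoctorID, Dosage, Drug, Insurer, Ward}, the whole schema; {DoctorID, Dosage} is a candidate key.
Closure of {Dosage, Drug} is {AdmitDate, BedNo, DoctorID, Dosage, Drug, Insurer, Ward}, the whole schema; {Dosage, Drug} is a candidate key.
Closure of {AdmitDate, BedNo, Dosage} is {AdmitDate, BedNo, DoctorID, Dosage, Drug, Insurer, Ward}, the whole schema; {AdmitDate, BedNo, Dosage} is a candidate key.
These are minimal and exhaustive — every other superkey contains one of them.

{AdmitDate, BedNo, Dosage}, {BedNo, DoctorID}, {BedNo, Drug}, {DoctorID, Dosage}, {Dosage, Drug}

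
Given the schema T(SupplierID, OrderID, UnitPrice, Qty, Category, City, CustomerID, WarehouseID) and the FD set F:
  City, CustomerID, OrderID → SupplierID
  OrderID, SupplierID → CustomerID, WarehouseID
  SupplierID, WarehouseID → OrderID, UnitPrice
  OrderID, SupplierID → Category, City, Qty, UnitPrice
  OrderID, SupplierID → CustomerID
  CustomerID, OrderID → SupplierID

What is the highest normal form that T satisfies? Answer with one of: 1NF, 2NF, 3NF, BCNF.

Candidate keys: {CustomerID, OrderID}, {OrderID, SupplierID}, {SupplierID, WarehouseID}. Prime attributes: {CustomerID, OrderID, SupplierID, WarehouseID}.
Each dependency's left side is a superkey — BCNF holds.

BCNF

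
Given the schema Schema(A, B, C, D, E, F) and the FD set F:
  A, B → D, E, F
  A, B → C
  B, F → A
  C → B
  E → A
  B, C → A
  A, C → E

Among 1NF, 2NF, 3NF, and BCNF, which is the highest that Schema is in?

3NF

Candidate keys: {A, B}, {B, E}, {B, F}, {C}. Prime attributes: {A, B, C, E, F}.
E → A: {E}⁺ = {A, E}, which is not all of the attributes, so the left side is not a superkey — BCNF is violated.
Its right-hand attributes {A} are all prime, as are those of every other non-superkey FD — the relation is in 3NF.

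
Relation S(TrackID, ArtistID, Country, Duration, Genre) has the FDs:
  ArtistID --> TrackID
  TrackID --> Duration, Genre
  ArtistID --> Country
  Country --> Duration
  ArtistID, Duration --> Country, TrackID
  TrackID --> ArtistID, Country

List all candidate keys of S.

{ArtistID}, {TrackID}

Closure of {ArtistID} is {ArtistID, Country, Duration, Genre, TrackID}, the whole schema; {ArtistID} is a candidate key.
Closure of {TrackID} is {ArtistID, Country, Duration, Genre, TrackID}, the whole schema; {TrackID} is a candidate key.
These are minimal and exhaustive — every other superkey contains one of them.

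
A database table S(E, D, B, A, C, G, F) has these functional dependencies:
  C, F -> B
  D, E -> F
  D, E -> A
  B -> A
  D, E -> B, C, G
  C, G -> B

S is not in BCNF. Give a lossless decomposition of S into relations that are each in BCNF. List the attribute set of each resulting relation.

Candidate key of the original relation: {D, E}.
In {A, B, C, D, E, F, G}, {C, F} is not a superkey ({C, F}⁺ restricted to this set is {A, B, C, F}), so split on C, F -> A, B into {A, B, C, F} and {C, D, E, F, G}.
In {A, B, C, F}, {B} is not a superkey ({B}⁺ restricted to this set is {A, B}), so split on B -> A into {A, B} and {B, C, F}.
{A, B} has no BCNF violation.
{B, C, F} has no BCNF violation.
{C, D, E, F, G} has no BCNF violation.

{A, B}; {B, C, F}; {C, D, E, F, G}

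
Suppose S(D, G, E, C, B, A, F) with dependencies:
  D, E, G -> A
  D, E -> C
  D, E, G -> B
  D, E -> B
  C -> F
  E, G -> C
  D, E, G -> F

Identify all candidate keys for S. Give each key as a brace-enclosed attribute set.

{D, E, G}

Attributes never on any right-hand side: {D, E, G} — every candidate key must contain all of them.
{D, E, G}⁺ = {A, B, C, D, E, F, G}, which is every attribute, so {D, E, G} is a candidate key.
No other minimal set has full closure, so this is the only candidate key.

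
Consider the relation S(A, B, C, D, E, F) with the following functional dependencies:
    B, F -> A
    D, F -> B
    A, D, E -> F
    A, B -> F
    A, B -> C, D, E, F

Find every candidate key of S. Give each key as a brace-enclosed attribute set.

{A, B}, {A, D, E}, {B, F}, {D, F}

Closure of {A, B} is {A, B, C, D, E, F}, the whole schema; {A, B} is a candidate key.
Closure of {B, F} is {A, B, C, D, E, F}, the whole schema; {B, F} is a candidate key.
Closure of {D, F} is {A, B, C, D, E, F}, the whole schema; {D, F} is a candidate key.
Closure of {A, D, E} is {A, B, C, D, E, F}, the whole schema; {A, D, E} is a candidate key.
These are minimal and exhaustive — every other superkey contains one of them.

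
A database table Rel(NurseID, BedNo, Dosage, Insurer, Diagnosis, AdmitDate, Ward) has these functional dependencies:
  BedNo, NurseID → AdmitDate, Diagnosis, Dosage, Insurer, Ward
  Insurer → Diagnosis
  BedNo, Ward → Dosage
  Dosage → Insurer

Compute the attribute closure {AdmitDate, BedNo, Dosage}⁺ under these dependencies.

{AdmitDate, BedNo, Diagnosis, Dosage, Insurer}

Start with {AdmitDate, BedNo, Dosage}.
Dosage → Insurer applies; add {Insurer} → now {AdmitDate, BedNo, Dosage, Insurer}.
Insurer → Diagnosis applies; add {Diagnosis} → now {AdmitDate, BedNo, Diagnosis, Dosage, Insurer}.
No further FD applies.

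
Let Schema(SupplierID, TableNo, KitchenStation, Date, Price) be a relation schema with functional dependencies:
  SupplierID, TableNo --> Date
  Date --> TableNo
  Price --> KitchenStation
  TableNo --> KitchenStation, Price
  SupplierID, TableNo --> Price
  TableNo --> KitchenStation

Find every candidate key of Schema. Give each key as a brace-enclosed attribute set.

{SupplierID} never appears on the right of any FD, so every key must include it.
{Date, SupplierID}⁺ = {Date, KitchenStation, Price, SupplierID, TableNo} — all of the relation — so {Date, SupplierID} is a candidate key.
{SupplierID, TableNo}⁺ = {Date, KitchenStation, Price, SupplierID, TableNo} — all of the relation — so {SupplierID, TableNo} is a candidate key.
No proper subset of any of these is a key, and no other minimal superkey exists.

{Date, SupplierID}, {SupplierID, TableNo}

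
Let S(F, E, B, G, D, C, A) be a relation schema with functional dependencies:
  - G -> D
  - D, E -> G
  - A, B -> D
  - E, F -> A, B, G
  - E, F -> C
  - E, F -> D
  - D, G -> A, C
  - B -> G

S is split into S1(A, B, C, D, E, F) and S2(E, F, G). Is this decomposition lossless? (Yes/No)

Yes

The shared attributes are {E, F} and {E, F}⁺ = {A, B, C, D, E, F, G}.
S1 is contained in that closure, so S1 ∩ S2 -> S1 holds and the join is lossless.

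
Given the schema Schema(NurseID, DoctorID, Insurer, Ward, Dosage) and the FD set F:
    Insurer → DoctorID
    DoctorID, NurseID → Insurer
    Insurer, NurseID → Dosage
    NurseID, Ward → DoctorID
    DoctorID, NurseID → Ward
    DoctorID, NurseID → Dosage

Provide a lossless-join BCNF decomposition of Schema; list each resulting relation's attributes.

Candidate keys of the original relation: {DoctorID, NurseID}, {Insurer, NurseID}, {NurseID, Ward}.
Within {DoctorID, Dosage, Insurer, NurseID, Ward}: {Insurer}⁺ ∩ {DoctorID, Dosage, Insurer, NurseID, Ward} = {DoctorID, Insurer}, not the whole set, so Insurer → DoctorID violates BCNF; decompose into {DoctorID, Insurer} and {Dosage, Insurer, NurseID, Ward}.
{DoctorID, Insurer} has no BCNF violation.
{Dosage, Insurer, NurseID, Ward} has no BCNF violation.

{DoctorID, Insurer}; {Dosage, Insurer, NurseID, Ward}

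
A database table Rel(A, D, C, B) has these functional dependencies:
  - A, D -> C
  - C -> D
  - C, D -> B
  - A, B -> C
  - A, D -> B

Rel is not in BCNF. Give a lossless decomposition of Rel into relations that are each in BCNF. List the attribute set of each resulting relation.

Candidate keys of the original relation: {A, B}, {A, C}, {A, D}.
{A, B, C, D}: {C} determines {B, C, D} here but is not a superkey — split on C -> B, D, giving {B, C, D} and {A, C}.
{B, C, D} is in BCNF.
{A, C} is in BCNF.

{A, C}; {B, C, D}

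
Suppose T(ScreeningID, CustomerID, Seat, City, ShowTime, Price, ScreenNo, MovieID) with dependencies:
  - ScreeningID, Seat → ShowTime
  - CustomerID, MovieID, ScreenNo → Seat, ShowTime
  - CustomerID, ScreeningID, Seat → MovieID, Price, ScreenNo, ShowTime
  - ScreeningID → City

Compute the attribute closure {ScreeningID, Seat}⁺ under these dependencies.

Start with {ScreeningID, Seat}.
ScreeningID, Seat → ShowTime applies; add {ShowTime} → now {ScreeningID, Seat, ShowTime}.
ScreeningID → City applies; add {City} → now {City, ScreeningID, Seat, ShowTime}.
No further FD applies.

{City, ScreeningID, Seat, ShowTime}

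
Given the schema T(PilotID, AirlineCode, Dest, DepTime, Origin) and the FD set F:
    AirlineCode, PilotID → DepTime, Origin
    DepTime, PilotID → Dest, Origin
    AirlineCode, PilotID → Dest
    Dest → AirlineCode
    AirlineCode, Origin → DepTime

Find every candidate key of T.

{AirlineCode, PilotID}, {DepTime, PilotID}, {Dest, PilotID}

{PilotID} never appears on the right of any FD, so every key must include it.
{AirlineCode, PilotID}⁺ = {AirlineCode, DepTime, Dest, Origin, PilotID} — all of the relation — so {AirlineCode, PilotID} is a candidate key.
{DepTime, PilotID}⁺ = {AirlineCode, DepTime, Dest, Origin, PilotID} — all of the relation — so {DepTime, PilotID} is a candidate key.
{Dest, PilotID}⁺ = {AirlineCode, DepTime, Dest, Origin, PilotID} — all of the relation — so {Dest, PilotID} is a candidate key.
Any other superkey properly contains one of these, so there are no further candidate keys.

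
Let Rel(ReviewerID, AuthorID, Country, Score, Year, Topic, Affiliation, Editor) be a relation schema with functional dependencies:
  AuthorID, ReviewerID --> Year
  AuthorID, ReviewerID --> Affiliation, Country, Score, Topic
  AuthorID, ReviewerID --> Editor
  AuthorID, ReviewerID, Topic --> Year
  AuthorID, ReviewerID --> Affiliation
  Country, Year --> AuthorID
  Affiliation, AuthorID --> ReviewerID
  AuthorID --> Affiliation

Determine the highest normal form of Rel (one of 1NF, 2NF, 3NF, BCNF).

Candidate keys: {AuthorID}, {Country, Year}. Prime attributes: {AuthorID, Country, Year}.
Each dependency's left side is a superkey — BCNF holds.

BCNF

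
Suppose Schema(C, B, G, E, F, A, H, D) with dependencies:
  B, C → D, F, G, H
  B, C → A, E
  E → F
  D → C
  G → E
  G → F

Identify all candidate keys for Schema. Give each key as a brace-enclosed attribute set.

Attributes never on any right-hand side: {B} — every candidate key must contain it.
Closure of {B, C} is {A, B, C, D, E, F, G, H}, the whole schema; {B, C} is a candidate key.
Closure of {B, D} is {A, B, C, D, E, F, G, H}, the whole schema; {B, D} is a candidate key.
No proper subset of any of these is a key, and no other minimal superkey exists.

{B, C}, {B, D}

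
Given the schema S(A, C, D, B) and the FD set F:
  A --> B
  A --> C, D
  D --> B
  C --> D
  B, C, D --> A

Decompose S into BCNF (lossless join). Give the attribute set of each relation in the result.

Candidate keys of the original relation: {A}, {C}.
In {A, B, C, D}, {D} is not a superkey ({D}⁺ restricted to this set is {B, D}), so split on D --> B into {B, D} and {A, C, D}.
{B, D} has no BCNF violation.
{A, C, D} has no BCNF violation.

{A, C, D}; {B, D}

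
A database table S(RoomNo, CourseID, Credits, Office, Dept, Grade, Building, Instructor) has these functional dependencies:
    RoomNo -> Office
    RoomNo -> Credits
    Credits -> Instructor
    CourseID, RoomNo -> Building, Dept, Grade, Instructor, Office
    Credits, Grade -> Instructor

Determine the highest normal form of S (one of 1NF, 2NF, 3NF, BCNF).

1NF

Candidate key: {CourseID, RoomNo}. Prime attributes: {CourseID, RoomNo}.
RoomNo -> Office: {RoomNo}⁺ = {Credits, Instructor, Office, RoomNo}, which is not all of the attributes, so the left side is not a superkey — BCNF is violated.
RoomNo -> Office determines the non-prime attribute {Office} from a non-superkey — 3NF is violated.
The proper key subset {RoomNo} of {CourseID, RoomNo} determines non-prime {Credits, Instructor, Office}, so the relation is not even in 2NF.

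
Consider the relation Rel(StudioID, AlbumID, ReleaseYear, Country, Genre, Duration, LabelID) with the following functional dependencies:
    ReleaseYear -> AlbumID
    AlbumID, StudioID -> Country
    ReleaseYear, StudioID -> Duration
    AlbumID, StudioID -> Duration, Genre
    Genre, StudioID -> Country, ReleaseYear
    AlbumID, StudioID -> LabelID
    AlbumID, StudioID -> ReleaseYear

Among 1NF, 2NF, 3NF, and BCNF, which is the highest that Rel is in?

3NF

Candidate keys: {AlbumID, StudioID}, {Genre, StudioID}, {ReleaseYear, StudioID}. Prime attributes: {AlbumID, Genre, ReleaseYear, StudioID}.
ReleaseYear -> AlbumID: {ReleaseYear}⁺ = {AlbumID, ReleaseYear}, which is not all of the attributes, so the left side is not a superkey — BCNF is violated.
Since {AlbumID} ⊆ prime attributes and every other non-superkey FD also has a prime right side, the schema is in 3NF.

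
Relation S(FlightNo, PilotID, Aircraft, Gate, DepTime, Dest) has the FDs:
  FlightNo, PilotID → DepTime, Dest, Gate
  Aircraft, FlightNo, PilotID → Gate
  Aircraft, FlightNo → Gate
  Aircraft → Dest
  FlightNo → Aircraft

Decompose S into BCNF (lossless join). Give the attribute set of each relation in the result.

Candidate key of the original relation: {FlightNo, PilotID}.
{Aircraft, DepTime, Dest, FlightNo, Gate, PilotID}: {Aircraft, FlightNo} determines {Aircraft, Dest, FlightNo, Gate} here but is not a superkey — split on Aircraft, FlightNo → Dest, Gate, giving {Aircraft, Dest, FlightNo, Gate} and {Aircraft, DepTime, FlightNo, PilotID}.
{Aircraft, Dest, FlightNo, Gate}: {Aircraft} determines {Aircraft, Dest} here but is not a superkey — split on Aircraft → Dest, giving {Aircraft, Dest} and {Aircraft, FlightNo, Gate}.
{Aircraft, Dest}: every determinant is a superkey — BCNF.
{Aircraft, FlightNo, Gate}: every determinant is a superkey — BCNF.
{Aircraft, DepTime, FlightNo, PilotID}: {FlightNo} determines {Aircraft, FlightNo} here but is not a superkey — split on FlightNo → Aircraft, giving {Aircraft, FlightNo} and {DepTime, FlightNo, PilotID}.
{Aircraft, FlightNo}: every determinant is a superkey — BCNF.
{DepTime, FlightNo, PilotID}: every determinant is a superkey — BCNF.

{Aircraft, Dest}; {Aircraft, FlightNo, Gate}; {DepTime, FlightNo, PilotID}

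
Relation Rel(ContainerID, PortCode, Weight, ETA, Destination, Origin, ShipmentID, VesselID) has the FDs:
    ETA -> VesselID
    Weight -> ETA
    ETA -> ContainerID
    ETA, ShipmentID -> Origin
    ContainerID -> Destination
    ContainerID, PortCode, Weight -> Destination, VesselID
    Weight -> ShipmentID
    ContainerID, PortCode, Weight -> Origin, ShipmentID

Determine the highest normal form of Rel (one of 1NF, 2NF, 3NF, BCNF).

1NF

Candidate key: {PortCode, Weight}. Prime attributes: {PortCode, Weight}.
For ETA -> VesselID we have {ETA}⁺ = {ContainerID, Destination, ETA, VesselID}; {ETA} is not a superkey, so BCNF fails.
Because {VesselID} is non-prime and the left side of ETA -> VesselID is not a superkey, the relation is not in 3NF.
Since {Weight} ⊂ {PortCode, Weight} and {Weight}⁺ ⊇ {ContainerID, Destination, ETA, Origin, ShipmentID, VesselID} with {ContainerID, Destination, ETA, Origin, ShipmentID, VesselID} non-prime, there is a partial dependency; 2NF fails.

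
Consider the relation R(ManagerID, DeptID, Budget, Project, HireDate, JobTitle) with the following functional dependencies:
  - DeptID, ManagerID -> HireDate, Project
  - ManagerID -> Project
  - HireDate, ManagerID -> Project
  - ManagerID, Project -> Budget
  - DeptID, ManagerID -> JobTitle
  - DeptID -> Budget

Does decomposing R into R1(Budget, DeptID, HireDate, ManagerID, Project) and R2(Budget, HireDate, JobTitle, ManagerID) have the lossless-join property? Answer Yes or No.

R1 ∩ R2 = {Budget, HireDate, ManagerID}; its closure under F is {Budget, HireDate, ManagerID, Project}.
Neither R1 nor R2 is contained in that closure, so the decomposition is lossy.

No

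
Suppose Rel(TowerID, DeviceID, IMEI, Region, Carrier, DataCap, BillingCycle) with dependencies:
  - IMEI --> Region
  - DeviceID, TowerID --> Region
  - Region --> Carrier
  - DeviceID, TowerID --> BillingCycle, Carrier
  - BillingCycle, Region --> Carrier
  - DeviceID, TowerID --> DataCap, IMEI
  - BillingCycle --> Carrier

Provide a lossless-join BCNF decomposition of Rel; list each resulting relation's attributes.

{BillingCycle, DataCap, DeviceID, IMEI, TowerID}; {Carrier, Region}; {IMEI, Region}

Candidate key of the original relation: {DeviceID, TowerID}.
Within {BillingCycle, Carrier, DataCap, DeviceID, IMEI, Region, TowerID}: {IMEI}⁺ ∩ {BillingCycle, Carrier, DataCap, DeviceID, IMEI, Region, TowerID} = {Carrier, IMEI, Region}, not the whole set, so IMEI --> Carrier, Region violates BCNF; decompose into {Carrier, IMEI, Region} and {BillingCycle, DataCap, DeviceID, IMEI, TowerID}.
Within {Carrier, IMEI, Region}: {Region}⁺ ∩ {Carrier, IMEI, Region} = {Carrier, Region}, not the whole set, so Region --> Carrier violates BCNF; decompose into {Carrier, Region} and {IMEI, Region}.
{Carrier, Region} is in BCNF.
{IMEI, Region} is in BCNF.
{BillingCycle, DataCap, DeviceID, IMEI, TowerID} is in BCNF.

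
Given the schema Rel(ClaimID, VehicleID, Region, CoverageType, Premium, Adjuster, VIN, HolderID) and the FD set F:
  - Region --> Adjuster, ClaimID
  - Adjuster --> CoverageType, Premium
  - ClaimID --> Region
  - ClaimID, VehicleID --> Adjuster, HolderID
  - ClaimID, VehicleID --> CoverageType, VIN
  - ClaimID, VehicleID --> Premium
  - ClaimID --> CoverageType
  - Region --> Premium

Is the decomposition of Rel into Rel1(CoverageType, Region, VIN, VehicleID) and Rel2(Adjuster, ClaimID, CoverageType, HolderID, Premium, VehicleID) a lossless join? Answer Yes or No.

Rel1 ∩ Rel2 = {CoverageType, VehicleID}; its closure under F is {CoverageType, VehicleID}.
Rel1 ⊄ {CoverageType, VehicleID} and Rel2 ⊄ {CoverageType, VehicleID}, so the split is lossy.

No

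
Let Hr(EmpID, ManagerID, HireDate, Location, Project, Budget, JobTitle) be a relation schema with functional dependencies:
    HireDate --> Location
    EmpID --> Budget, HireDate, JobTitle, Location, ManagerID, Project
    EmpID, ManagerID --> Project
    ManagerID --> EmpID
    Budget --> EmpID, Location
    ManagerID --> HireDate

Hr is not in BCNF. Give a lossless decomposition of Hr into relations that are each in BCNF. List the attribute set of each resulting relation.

{Budget, EmpID, HireDate, JobTitle, ManagerID, Project}; {HireDate, Location}

Candidate keys of the original relation: {Budget}, {EmpID}, {ManagerID}.
In {Budget, EmpID, HireDate, JobTitle, Location, ManagerID, Project}, {HireDate} is not a superkey ({HireDate}⁺ restricted to this set is {HireDate, Location}), so split on HireDate --> Location into {HireDate, Location} and {Budget, EmpID, HireDate, JobTitle, ManagerID, Project}.
{HireDate, Location} is in BCNF.
{Budget, EmpID, HireDate, JobTitle, ManagerID, Project} is in BCNF.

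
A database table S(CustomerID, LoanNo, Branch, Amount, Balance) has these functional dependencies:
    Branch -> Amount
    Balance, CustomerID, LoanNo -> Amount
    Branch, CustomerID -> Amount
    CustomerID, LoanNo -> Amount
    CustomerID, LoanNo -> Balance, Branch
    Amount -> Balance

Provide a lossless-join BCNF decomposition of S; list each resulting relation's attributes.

Candidate key of the original relation: {CustomerID, LoanNo}.
Within {Amount, Balance, Branch, CustomerID, LoanNo}: {Branch}⁺ ∩ {Amount, Balance, Branch, CustomerID, LoanNo} = {Amount, Balance, Branch}, not the whole set, so Branch -> Amount, Balance violates BCNF; decompose into {Amount, Balance, Branch} and {Branch, CustomerID, LoanNo}.
Within {Amount, Balance, Branch}: {Amount}⁺ ∩ {Amount, Balance, Branch} = {Amount, Balance}, not the whole set, so Amount -> Balance violates BCNF; decompose into {Amount, Balance} and {Amount, Branch}.
{Amount, Balance} has no BCNF violation.
{Amount, Branch} has no BCNF violation.
{Branch, CustomerID, LoanNo} has no BCNF violation.

{Amount, Balance}; {Amount, Branch}; {Branch, CustomerID, LoanNo}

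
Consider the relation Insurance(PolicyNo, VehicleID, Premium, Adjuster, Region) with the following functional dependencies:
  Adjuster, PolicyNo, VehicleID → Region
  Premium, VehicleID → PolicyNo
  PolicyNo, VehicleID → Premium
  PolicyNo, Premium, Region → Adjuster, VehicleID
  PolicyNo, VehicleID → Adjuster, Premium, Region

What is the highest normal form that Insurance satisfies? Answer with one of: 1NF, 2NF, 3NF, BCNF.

BCNF

Candidate keys: {PolicyNo, Premium, Region}, {PolicyNo, VehicleID}, {Premium, VehicleID}. Prime attributes: {PolicyNo, Premium, Region, VehicleID}.
The left-hand side of every FD is a superkey, so BCNF is satisfied.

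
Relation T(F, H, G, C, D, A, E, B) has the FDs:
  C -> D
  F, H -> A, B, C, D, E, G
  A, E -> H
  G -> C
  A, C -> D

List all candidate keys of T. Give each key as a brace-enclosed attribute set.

{A, E, F}, {F, H}

{F} never appears on the right of any FD, so every key must include it.
Closure of {F, H} is {A, B, C, D, E, F, G, H}, the whole schema; {F, H} is a candidate key.
Closure of {A, E, F} is {A, B, C, D, E, F, G, H}, the whole schema; {A, E, F} is a candidate key.
No proper subset of any of these is a key, and no other minimal superkey exists.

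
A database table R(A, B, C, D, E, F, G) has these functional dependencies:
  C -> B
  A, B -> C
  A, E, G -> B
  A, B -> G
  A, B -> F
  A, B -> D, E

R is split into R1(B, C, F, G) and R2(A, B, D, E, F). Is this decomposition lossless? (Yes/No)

Common attributes: {B, F}; their closure is {B, F}.
R1 ⊄ {B, F} and R2 ⊄ {B, F}, so the split is lossy.

No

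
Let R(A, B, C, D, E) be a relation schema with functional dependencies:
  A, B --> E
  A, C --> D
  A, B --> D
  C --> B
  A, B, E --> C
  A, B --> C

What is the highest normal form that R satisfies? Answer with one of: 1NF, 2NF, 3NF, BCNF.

Candidate keys: {A, B}, {A, C}. Prime attributes: {A, B, C}.
For C --> B we have {C}⁺ = {B, C}; {C} is not a superkey, so BCNF fails.
Its right-hand attributes {B} are all prime, as are those of every other non-superkey FD — the relation is in 3NF.

3NF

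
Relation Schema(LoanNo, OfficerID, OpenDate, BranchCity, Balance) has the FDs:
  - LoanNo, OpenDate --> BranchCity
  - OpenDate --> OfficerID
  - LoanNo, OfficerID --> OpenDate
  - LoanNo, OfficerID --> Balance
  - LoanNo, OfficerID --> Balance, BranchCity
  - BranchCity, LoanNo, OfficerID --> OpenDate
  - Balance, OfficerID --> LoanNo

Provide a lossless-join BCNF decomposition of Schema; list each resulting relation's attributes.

Candidate keys of the original relation: {Balance, OfficerID}, {Balance, OpenDate}, {LoanNo, OfficerID}, {LoanNo, OpenDate}.
In {Balance, BranchCity, LoanNo, OfficerID, OpenDate}, {OpenDate} is not a superkey ({OpenDate}⁺ restricted to this set is {OfficerID, OpenDate}), so split on OpenDate --> OfficerID into {OfficerID, OpenDate} and {Balance, BranchCity, LoanNo, OpenDate}.
{OfficerID, OpenDate} is in BCNF.
{Balance, BranchCity, LoanNo, OpenDate} is in BCNF.

{Balance, BranchCity, LoanNo, OpenDate}; {OfficerID, OpenDate}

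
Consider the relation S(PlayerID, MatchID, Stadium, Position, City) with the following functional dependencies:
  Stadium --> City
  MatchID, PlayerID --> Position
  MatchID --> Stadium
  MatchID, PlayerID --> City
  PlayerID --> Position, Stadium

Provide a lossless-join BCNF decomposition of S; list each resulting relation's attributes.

{City, Stadium}; {MatchID, PlayerID}; {MatchID, Stadium}; {PlayerID, Position}

Candidate key of the original relation: {MatchID, PlayerID}.
{City, MatchID, PlayerID, Position, Stadium}: {Stadium} determines {City, Stadium} here but is not a superkey — split on Stadium --> City, giving {City, Stadium} and {MatchID, PlayerID, Position, Stadium}.
{City, Stadium}: every determinant is a superkey — BCNF.
{MatchID, PlayerID, Position, Stadium}: {MatchID} determines {MatchID, Stadium} here but is not a superkey — split on MatchID --> Stadium, giving {MatchID, Stadium} and {MatchID, PlayerID, Position}.
{MatchID, Stadium}: every determinant is a superkey — BCNF.
{MatchID, PlayerID, Position}: {PlayerID} determines {PlayerID, Position} here but is not a superkey — split on PlayerID --> Position, giving {PlayerID, Position} and {MatchID, PlayerID}.
{PlayerID, Position}: every determinant is a superkey — BCNF.
{MatchID, PlayerID}: every determinant is a superkey — BCNF.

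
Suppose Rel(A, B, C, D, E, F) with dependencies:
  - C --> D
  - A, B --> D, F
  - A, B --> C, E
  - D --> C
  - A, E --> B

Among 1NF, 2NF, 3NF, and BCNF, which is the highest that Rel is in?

2NF

Candidate keys: {A, B}, {A, E}. Prime attributes: {A, B, E}.
For C --> D we have {C}⁺ = {C, D}; {C} is not a superkey, so BCNF fails.
C --> D has non-prime {D} on the right and a non-superkey on the left, so 3NF fails.
No non-prime attribute depends on a proper subset of any candidate key, so 2NF holds.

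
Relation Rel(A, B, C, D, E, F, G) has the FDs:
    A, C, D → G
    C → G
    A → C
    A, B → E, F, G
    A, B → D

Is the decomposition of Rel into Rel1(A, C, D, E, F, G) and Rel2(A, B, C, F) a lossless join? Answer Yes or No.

No

Common attributes: {A, C, F}; their closure is {A, C, F, G}.
Rel1 ⊄ {A, C, F, G} and Rel2 ⊄ {A, C, F, G}, so the split is lossy.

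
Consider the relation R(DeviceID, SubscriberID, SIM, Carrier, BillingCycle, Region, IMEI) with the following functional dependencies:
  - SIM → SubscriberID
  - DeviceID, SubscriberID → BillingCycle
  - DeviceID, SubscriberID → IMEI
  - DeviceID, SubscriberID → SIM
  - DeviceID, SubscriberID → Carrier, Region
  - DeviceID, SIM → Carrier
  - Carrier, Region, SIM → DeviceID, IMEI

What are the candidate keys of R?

Closure of {DeviceID, SIM} is {BillingCycle, Carrier, DeviceID, IMEI, Region, SIM, SubscriberID}, the whole schema; {DeviceID, SIM} is a candidate key.
Closure of {DeviceID, SubscriberID} is {BillingCycle, Carrier, DeviceID, IMEI, Region, SIM, SubscriberID}, the whole schema; {DeviceID, SubscriberID} is a candidate key.
Closure of {Carrier, Region, SIM} is {BillingCycle, Carrier, DeviceID, IMEI, Region, SIM, SubscriberID}, the whole schema; {Carrier, Region, SIM} is a candidate key.
No proper subset of any of these is a key, and no other minimal superkey exists.

{Carrier, Region, SIM}, {DeviceID, SIM}, {DeviceID, SubscriberID}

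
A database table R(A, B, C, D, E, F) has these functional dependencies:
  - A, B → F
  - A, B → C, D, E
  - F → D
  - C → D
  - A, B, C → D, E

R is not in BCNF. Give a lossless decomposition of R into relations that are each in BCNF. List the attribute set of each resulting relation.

{A, B, C, E, F}; {D, F}

Candidate key of the original relation: {A, B}.
Within {A, B, C, D, E, F}: {F}⁺ ∩ {A, B, C, D, E, F} = {D, F}, not the whole set, so F → D violates BCNF; decompose into {D, F} and {A, B, C, E, F}.
{D, F} has no BCNF violation.
{A, B, C, E, F} has no BCNF violation.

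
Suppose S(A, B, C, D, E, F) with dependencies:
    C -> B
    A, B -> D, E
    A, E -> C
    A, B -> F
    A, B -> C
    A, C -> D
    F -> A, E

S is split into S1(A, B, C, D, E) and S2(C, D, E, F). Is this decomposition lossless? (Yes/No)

No

S1 ∩ S2 = {C, D, E}; its closure under F is {B, C, D, E}.
S1 ⊄ {B, C, D, E} and S2 ⊄ {B, C, D, E}, so the split is lossy.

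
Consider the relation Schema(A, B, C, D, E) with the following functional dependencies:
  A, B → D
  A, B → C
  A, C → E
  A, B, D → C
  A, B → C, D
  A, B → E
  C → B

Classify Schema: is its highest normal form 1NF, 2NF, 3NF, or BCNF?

3NF

Candidate keys: {A, B}, {A, C}. Prime attributes: {A, B, C}.
For C → B we have {C}⁺ = {B, C}; {C} is not a superkey, so BCNF fails.
Since {B} ⊆ prime attributes and every other non-superkey FD also has a prime right side, the schema is in 3NF.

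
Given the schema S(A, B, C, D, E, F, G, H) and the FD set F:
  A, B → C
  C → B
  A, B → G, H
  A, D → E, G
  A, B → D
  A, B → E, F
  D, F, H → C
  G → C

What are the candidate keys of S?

No FD produces {A}, so it must be in every candidate key.
{A, B}⁺ = {A, B, C, D, E, F, G, H}, which is every attribute, so {A, B} is a candidate key.
{A, C}⁺ = {A, B, C, D, E, F, G, H}, which is every attribute, so {A, C} is a candidate key.
{A, D}⁺ = {A, B, C, D, E, F, G, H}, which is every attribute, so {A, D} is a candidate key.
{A, G}⁺ = {A, B, C, D, E, F, G, H}, which is every attribute, so {A, G} is a candidate key.
No proper subset of any of these is a key, and no other minimal superkey exists.

{A, B}, {A, C}, {A, D}, {A, G}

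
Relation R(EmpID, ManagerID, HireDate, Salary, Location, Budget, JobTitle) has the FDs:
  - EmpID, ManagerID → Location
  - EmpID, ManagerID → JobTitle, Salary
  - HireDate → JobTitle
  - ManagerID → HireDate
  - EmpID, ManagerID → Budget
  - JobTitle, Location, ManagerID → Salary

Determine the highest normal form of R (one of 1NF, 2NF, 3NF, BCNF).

Candidate key: {EmpID, ManagerID}. Prime attributes: {EmpID, ManagerID}.
For HireDate → JobTitle we have {HireDate}⁺ = {HireDate, JobTitle}; {HireDate} is not a superkey, so BCNF fails.
HireDate → JobTitle determines the non-prime attribute {JobTitle} from a non-superkey — 3NF is violated.
The proper key subset {ManagerID} of {EmpID, ManagerID} determines non-prime {HireDate, JobTitle}, so the relation is not even in 2NF.

1NF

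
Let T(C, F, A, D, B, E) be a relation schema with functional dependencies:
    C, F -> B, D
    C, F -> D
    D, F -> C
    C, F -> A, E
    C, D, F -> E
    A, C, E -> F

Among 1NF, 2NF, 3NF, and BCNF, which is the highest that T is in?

BCNF

Candidate keys: {A, C, E}, {C, F}, {D, F}. Prime attributes: {A, C, D, E, F}.
Every FD has a superkey on the left, so the relation is in BCNF.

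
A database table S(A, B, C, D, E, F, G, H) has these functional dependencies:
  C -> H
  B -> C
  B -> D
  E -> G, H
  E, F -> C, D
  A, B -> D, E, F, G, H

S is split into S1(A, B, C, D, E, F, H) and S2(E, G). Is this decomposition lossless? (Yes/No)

Yes

S1 ∩ S2 = {E}; its closure under F is {E, G, H}.
Since S2 ⊆ {E, G, H}, the intersection is a superkey of S2; the decomposition is lossless.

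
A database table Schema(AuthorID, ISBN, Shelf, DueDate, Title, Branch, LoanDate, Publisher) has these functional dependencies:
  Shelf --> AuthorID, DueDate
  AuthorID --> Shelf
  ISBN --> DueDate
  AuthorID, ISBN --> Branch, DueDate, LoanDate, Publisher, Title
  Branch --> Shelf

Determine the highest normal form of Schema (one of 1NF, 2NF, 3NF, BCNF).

Candidate keys: {AuthorID, ISBN}, {Branch, ISBN}, {ISBN, Shelf}. Prime attributes: {AuthorID, Branch, ISBN, Shelf}.
Shelf --> AuthorID, DueDate: {Shelf}⁺ = {AuthorID, DueDate, Shelf}, which is not all of the attributes, so the left side is not a superkey — BCNF is violated.
Shelf --> AuthorID, DueDate has non-prime {DueDate} on the right and a non-superkey on the left, so 3NF fails.
The proper key subset {AuthorID} of {AuthorID, ISBN} determines non-prime {DueDate}, so the relation is not even in 2NF.

1NF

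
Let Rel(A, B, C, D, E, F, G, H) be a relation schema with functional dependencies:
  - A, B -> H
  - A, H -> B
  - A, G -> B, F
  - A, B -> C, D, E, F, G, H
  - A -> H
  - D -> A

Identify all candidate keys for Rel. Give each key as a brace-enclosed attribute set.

Closure of {A} is {A, B, C, D, E, F, G, H}, the whole schema; {A} is a candidate key.
Closure of {D} is {A, B, C, D, E, F, G, H}, the whole schema; {D} is a candidate key.
Any other superkey properly contains one of these, so there are no further candidate keys.

{A}, {D}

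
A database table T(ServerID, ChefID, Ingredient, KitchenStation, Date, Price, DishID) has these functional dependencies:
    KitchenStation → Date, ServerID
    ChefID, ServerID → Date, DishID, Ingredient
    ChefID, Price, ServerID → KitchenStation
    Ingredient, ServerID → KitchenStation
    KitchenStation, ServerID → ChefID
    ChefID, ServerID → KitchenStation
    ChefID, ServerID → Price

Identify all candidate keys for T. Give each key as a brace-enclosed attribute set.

{KitchenStation}⁺ = {ChefID, Date, DishID, Ingredient, KitchenStation, Price, ServerID} — all of the relation — so {KitchenStation} is a candidate key.
{ChefID, ServerID}⁺ = {ChefID, Date, DishID, Ingredient, KitchenStation, Price, ServerID} — all of the relation — so {ChefID, ServerID} is a candidate key.
{Ingredient, ServerID}⁺ = {ChefID, Date, DishID, Ingredient, KitchenStation, Price, ServerID} — all of the relation — so {Ingredient, ServerID} is a candidate key.
Any other superkey properly contains one of these, so there are no further candidate keys.

{ChefID, ServerID}, {Ingredient, ServerID}, {KitchenStation}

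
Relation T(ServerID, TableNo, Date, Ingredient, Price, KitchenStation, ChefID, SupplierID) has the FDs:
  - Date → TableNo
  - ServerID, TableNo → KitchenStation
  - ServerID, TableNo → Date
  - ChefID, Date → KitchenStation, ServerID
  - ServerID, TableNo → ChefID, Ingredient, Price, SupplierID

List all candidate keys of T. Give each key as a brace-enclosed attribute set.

{ChefID, Date}, {Date, ServerID}, {ServerID, TableNo}

{ChefID, Date} is a candidate key since {ChefID, Date}⁺ = {ChefID, Date, Ingredient, KitchenStation, Price, ServerID, SupplierID, TableNo} covers every attribute.
{Date, ServerID} is a candidate key since {Date, ServerID}⁺ = {ChefID, Date, Ingredient, KitchenStation, Price, ServerID, SupplierID, TableNo} covers every attribute.
{ServerID, TableNo} is a candidate key since {ServerID, TableNo}⁺ = {ChefID, Date, Ingredient, KitchenStation, Price, ServerID, SupplierID, TableNo} covers every attribute.
Any other superkey properly contains one of these, so there are no further candidate keys.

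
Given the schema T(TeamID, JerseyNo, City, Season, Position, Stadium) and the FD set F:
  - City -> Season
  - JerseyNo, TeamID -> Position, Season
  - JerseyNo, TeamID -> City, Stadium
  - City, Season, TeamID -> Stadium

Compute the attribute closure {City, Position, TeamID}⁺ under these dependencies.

{City, Position, Season, Stadium, TeamID}

Start with {City, Position, TeamID}.
City -> Season applies; add {Season} → now {City, Position, Season, TeamID}.
City, Season, TeamID -> Stadium applies; add {Stadium} → now {City, Position, Season, Stadium, TeamID}.
No further FD applies.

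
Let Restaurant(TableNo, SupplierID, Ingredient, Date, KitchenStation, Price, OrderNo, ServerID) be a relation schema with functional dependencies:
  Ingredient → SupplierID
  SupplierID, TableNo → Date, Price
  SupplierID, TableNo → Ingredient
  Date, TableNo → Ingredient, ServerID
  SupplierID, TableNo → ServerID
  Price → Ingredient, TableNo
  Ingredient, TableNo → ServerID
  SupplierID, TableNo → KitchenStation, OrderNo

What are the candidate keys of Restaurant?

{Date, TableNo}, {Ingredient, TableNo}, {Price}, {SupplierID, TableNo}

{Price}⁺ = {Date, Ingredient, KitchenStation, OrderNo, Price, ServerID, SupplierID, TableNo} — all of the relation — so {Price} is a candidate key.
{Date, TableNo}⁺ = {Date, Ingredient, KitchenStation, OrderNo, Price, ServerID, SupplierID, TableNo} — all of the relation — so {Date, TableNo} is a candidate key.
{Ingredient, TableNo}⁺ = {Date, Ingredient, KitchenStation, OrderNo, Price, ServerID, SupplierID, TableNo} — all of the relation — so {Ingredient, TableNo} is a candidate key.
{SupplierID, TableNo}⁺ = {Date, Ingredient, KitchenStation, OrderNo, Price, ServerID, SupplierID, TableNo} — all of the relation — so {SupplierID, TableNo} is a candidate key.
These are minimal and exhaustive — every other superkey contains one of them.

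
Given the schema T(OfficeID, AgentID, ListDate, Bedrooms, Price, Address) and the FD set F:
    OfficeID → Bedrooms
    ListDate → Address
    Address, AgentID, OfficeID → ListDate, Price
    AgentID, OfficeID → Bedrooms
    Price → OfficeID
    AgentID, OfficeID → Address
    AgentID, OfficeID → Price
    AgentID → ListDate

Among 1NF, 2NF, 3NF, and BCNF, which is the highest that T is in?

1NF

Candidate keys: {AgentID, OfficeID}, {AgentID, Price}. Prime attributes: {AgentID, OfficeID, Price}.
OfficeID → Bedrooms: {OfficeID}⁺ = {Bedrooms, OfficeID}, which is not all of the attributes, so the left side is not a superkey — BCNF is violated.
OfficeID → Bedrooms has non-prime {Bedrooms} on the right and a non-superkey on the left, so 3NF fails.
The proper key subset {AgentID} of {AgentID, OfficeID} determines non-prime {Address, ListDate}, so the relation is not even in 2NF.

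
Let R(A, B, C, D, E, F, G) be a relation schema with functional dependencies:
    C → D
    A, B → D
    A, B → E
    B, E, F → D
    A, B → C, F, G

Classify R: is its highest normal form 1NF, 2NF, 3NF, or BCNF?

2NF

Candidate key: {A, B}. Prime attributes: {A, B}.
For C → D we have {C}⁺ = {C, D}; {C} is not a superkey, so BCNF fails.
Because {D} is non-prime and the left side of C → D is not a superkey, the relation is not in 3NF.
No non-prime attribute depends on a proper subset of any candidate key, so 2NF holds.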